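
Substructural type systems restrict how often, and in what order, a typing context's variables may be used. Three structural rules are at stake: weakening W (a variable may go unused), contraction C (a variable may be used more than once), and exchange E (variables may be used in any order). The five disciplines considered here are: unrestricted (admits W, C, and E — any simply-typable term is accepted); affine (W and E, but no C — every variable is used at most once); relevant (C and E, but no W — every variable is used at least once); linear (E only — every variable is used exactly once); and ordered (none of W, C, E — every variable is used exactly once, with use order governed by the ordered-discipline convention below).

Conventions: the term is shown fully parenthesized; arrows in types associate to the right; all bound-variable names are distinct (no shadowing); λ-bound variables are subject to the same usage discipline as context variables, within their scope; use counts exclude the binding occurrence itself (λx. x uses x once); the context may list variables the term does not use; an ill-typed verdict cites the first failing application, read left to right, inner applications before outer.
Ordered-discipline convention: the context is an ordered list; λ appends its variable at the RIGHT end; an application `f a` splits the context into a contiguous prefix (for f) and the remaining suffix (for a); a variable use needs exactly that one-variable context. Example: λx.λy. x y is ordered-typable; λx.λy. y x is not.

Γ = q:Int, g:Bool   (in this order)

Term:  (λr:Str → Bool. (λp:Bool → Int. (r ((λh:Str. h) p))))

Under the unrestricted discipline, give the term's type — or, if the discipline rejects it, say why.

not well-typed under unrestricted — a type mismatch blocks all five
counts: q=0, g=0, r [bound]=1, p [bound]=1, h [bound]=1
left-to-right use order: r, h, p
typing: ill-typed: argument of type Bool → Int where Str is required
across the five disciplines: ordered ✗ · linear ✗ · affine ✗ · relevant ✗ · unrestricted ✗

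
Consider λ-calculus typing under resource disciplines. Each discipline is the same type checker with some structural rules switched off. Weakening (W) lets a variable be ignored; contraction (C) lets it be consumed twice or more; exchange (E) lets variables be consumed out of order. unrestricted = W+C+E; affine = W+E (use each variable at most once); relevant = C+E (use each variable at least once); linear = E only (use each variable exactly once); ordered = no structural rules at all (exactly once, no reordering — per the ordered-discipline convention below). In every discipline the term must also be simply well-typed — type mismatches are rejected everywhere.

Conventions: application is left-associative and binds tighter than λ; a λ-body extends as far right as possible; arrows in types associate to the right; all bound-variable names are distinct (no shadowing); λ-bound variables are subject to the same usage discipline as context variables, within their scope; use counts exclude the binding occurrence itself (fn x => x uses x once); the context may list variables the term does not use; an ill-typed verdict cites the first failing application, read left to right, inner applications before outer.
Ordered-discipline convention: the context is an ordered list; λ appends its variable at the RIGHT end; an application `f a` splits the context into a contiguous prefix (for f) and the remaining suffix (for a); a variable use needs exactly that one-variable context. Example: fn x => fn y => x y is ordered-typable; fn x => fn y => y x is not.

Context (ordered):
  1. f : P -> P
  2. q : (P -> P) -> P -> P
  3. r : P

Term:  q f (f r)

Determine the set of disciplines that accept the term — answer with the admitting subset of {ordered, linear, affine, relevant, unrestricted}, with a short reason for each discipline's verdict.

admitted by: relevant, unrestricted
usage: f: 2, q: 1, r: 1
use order (left to right): q, f, f, r
typing: well-typed at P
ordered: ✗ — repeated use of f ×2
linear: ✗ — repeated use of f ×2
affine: ✗ — repeated use of f ×2
relevant: ✓ — every one of f, q, r appears
unrestricted: ✓ — type-checks (P) and nothing is barred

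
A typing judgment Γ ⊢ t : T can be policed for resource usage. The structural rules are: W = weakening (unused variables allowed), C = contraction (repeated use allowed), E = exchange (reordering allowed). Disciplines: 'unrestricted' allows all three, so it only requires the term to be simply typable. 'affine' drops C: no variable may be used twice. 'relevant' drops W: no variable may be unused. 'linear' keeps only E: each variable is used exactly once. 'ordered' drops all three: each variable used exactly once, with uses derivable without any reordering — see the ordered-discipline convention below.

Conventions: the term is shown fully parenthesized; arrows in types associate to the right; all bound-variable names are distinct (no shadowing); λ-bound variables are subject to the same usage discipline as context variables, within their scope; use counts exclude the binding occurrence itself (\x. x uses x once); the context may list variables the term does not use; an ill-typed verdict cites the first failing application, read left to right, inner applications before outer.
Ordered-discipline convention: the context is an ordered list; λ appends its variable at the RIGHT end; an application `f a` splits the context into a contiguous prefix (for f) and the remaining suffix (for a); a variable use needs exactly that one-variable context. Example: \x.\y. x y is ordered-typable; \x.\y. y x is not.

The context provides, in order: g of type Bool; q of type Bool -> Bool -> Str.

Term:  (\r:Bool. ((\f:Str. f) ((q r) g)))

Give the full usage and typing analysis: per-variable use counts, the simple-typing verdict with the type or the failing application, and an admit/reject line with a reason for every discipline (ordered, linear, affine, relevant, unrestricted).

usage: g: 1×; q: 1×; r (λ-bound): 1×; f (λ-bound): 1×
use order (left to right): f, q, r, g
typing: the term checks, with type Bool -> Str
ordered ✗ (needs exchange: uses follow f, q, r, g)
linear ✓ (exactly-once usage across g, q, r, f)
affine ✓ (g, q, r, f: no repeats, contraction unneeded)
relevant ✓ (every one of g, q, r, f appears)
unrestricted ✓ (type-checks (Bool -> Str) and nothing is barred)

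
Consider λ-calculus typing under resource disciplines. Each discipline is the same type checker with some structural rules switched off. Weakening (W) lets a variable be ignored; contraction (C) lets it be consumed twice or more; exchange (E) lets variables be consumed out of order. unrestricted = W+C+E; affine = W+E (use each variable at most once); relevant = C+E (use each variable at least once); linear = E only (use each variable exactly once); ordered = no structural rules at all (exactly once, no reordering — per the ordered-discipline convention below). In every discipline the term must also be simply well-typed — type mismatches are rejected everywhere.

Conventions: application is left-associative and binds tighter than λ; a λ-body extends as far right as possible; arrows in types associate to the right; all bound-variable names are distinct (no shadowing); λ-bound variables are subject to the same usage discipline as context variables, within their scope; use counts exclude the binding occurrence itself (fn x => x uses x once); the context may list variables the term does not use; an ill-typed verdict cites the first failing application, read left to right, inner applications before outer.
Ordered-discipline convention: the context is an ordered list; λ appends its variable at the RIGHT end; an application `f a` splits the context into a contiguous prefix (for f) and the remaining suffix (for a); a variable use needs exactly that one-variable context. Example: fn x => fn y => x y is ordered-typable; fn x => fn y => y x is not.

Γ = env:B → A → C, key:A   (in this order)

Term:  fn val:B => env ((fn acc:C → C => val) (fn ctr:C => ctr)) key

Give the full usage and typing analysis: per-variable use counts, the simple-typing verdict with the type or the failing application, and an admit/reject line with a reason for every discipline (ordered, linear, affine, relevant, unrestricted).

variable uses: env: 1, key: 1, val (bound): 1, acc (bound): 0, ctr (bound): 1
left-to-right use order: env, val, ctr, key
typing: ✓ — B → C
ordered: ✗ — acc never used (weakening)
linear: ✗ — acc never used (weakening)
affine: ✓ — env, key, val, acc, ctr: no repeats, contraction unneeded
relevant: ✗ — acc never used (weakening)
unrestricted: ✓ — typability at B → C is all that's needed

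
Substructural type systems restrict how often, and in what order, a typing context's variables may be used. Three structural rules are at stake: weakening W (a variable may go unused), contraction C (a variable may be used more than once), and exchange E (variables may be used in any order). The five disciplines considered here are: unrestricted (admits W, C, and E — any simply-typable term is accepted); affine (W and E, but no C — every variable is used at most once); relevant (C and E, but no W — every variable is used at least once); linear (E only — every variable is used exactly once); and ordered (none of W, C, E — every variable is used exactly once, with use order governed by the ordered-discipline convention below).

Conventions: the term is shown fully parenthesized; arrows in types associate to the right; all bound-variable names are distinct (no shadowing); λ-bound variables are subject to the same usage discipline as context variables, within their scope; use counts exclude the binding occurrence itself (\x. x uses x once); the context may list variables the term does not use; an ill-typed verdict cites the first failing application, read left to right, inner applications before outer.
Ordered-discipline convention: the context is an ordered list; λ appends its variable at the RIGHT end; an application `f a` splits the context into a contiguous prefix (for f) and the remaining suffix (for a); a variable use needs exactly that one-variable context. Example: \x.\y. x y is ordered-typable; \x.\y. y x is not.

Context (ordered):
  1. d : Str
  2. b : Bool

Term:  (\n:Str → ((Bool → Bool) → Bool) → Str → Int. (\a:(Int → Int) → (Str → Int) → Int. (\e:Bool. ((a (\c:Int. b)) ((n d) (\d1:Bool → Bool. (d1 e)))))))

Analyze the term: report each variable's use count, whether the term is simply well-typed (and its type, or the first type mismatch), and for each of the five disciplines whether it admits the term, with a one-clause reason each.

use counts: d: 1×; b: 1×; n [bound]: 1×; a [bound]: 1×; e [bound]: 1×; c [bound]: 0×; d1 [bound]: 1×
use order (left to right): a, b, n, d, d1, e
typing: ill-typed: argument of type Int → Bool where Int → Int is required
ordered: ✗, a type mismatch blocks all five
linear: ✗, the type mismatch rejects it
affine: ✗, not simply typable
relevant: ✗, fails simple typing
unrestricted: ✗, a type mismatch blocks all five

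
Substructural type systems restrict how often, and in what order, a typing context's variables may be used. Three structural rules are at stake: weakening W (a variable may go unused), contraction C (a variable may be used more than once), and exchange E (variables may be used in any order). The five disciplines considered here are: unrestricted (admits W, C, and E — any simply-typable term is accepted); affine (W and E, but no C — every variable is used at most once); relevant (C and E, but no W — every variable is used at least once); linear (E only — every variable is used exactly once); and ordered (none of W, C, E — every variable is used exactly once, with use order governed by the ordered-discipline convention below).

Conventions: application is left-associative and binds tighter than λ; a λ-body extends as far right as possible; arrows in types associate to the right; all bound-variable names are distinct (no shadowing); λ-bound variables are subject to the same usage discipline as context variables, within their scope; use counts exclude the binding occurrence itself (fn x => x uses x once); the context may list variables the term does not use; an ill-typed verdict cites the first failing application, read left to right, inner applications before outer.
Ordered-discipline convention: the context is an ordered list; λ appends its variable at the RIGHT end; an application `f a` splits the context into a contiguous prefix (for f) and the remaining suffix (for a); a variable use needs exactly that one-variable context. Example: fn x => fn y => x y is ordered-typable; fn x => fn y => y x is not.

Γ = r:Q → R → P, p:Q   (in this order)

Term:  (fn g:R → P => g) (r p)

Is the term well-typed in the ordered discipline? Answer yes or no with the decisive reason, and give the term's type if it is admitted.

yes — one use each (r, p, g); ordered split holds; term : R → P
variable uses: r=1, p=1, g [bound]=1
use order (left to right): g, r, p
typing: ✓ — R → P
summary: ordered ✓, linear ✓, affine ✓, relevant ✓, unrestricted ✓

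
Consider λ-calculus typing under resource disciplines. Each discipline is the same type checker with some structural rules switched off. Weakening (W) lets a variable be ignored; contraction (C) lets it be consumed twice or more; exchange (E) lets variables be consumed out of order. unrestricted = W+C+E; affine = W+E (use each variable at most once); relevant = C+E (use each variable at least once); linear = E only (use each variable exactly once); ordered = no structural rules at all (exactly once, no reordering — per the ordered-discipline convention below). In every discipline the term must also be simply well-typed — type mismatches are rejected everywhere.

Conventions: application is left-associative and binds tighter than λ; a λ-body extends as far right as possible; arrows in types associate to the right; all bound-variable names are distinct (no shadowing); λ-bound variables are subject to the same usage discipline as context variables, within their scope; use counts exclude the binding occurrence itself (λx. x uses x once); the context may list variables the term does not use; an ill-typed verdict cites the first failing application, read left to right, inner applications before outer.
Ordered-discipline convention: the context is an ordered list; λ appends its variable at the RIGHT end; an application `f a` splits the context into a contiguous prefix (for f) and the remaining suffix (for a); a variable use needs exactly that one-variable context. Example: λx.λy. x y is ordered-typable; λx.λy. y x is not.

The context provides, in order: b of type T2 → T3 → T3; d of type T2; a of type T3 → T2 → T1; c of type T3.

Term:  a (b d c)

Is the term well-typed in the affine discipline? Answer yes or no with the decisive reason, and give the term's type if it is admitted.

yes — b, d, a, c: no repeats, contraction unneeded; term : T2 → T1
counts: b ×1, d ×1, a ×1, c ×1
left-to-right use order: a, b, d, c
typing: ✓ — T2 → T1
all disciplines: ordered ✗ · linear ✓ · affine ✓ · relevant ✓ · unrestricted ✓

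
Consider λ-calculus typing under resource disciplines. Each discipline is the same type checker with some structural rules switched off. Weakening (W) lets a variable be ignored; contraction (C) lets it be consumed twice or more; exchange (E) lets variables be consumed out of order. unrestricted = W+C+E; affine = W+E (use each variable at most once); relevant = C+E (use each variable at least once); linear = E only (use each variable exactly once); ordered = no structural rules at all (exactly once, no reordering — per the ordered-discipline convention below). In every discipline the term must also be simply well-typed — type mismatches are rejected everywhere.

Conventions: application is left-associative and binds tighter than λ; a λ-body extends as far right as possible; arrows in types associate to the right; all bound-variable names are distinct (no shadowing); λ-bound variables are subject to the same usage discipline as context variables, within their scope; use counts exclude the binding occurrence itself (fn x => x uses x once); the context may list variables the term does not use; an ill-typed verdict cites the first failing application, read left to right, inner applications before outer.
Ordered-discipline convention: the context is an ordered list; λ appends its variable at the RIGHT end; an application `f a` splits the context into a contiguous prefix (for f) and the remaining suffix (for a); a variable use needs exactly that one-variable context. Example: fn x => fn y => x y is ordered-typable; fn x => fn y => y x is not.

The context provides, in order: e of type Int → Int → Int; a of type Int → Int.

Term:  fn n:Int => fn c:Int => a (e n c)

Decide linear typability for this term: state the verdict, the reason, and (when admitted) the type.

yes — e, a, n, c: one use apiece; term : Int → Int → Int
variable uses: e: 1, a: 1, n (bound): 1, c (bound): 1
use order (left to right): a, e, n, c
typing: well-typed at Int → Int → Int
all disciplines: ordered ✗ · linear ✓ · affine ✓ · relevant ✓ · unrestricted ✓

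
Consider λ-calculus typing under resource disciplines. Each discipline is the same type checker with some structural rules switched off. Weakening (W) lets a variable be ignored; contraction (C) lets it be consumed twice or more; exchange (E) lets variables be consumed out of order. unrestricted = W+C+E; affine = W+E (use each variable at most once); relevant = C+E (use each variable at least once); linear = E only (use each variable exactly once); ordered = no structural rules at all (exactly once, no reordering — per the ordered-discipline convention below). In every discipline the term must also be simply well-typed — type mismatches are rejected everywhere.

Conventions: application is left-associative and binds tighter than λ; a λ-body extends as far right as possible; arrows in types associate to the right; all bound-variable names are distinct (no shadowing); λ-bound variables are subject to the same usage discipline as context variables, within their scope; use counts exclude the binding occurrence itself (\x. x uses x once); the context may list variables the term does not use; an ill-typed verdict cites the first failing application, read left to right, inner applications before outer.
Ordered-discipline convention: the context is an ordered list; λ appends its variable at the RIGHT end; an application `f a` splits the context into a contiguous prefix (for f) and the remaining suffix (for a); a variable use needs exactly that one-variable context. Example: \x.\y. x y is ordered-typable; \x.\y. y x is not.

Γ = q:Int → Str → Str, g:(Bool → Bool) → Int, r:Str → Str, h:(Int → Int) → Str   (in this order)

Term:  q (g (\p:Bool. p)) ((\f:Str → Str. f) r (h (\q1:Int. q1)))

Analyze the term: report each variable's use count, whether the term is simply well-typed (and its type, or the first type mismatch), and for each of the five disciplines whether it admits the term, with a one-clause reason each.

usage: q: 1, g: 1, r: 1, h: 1, p (bound): 1, f (bound): 1, q1 (bound): 1
use order (left to right): q, g, p, f, r, h, q1
typing: ✓ — Str
ordered: ✓ — q, g, r, h, p, f, q1 once each; derivable with no W/C/E
linear: ✓ — each of q, g, r, h, p, f, q1 used exactly once
affine: ✓ — at most one use each (q, g, r, h, p, f, q1)
relevant: ✓ — at least one use each (q, g, r, h, p, f, q1)
unrestricted: ✓ — type-checks (Str) and nothing is barred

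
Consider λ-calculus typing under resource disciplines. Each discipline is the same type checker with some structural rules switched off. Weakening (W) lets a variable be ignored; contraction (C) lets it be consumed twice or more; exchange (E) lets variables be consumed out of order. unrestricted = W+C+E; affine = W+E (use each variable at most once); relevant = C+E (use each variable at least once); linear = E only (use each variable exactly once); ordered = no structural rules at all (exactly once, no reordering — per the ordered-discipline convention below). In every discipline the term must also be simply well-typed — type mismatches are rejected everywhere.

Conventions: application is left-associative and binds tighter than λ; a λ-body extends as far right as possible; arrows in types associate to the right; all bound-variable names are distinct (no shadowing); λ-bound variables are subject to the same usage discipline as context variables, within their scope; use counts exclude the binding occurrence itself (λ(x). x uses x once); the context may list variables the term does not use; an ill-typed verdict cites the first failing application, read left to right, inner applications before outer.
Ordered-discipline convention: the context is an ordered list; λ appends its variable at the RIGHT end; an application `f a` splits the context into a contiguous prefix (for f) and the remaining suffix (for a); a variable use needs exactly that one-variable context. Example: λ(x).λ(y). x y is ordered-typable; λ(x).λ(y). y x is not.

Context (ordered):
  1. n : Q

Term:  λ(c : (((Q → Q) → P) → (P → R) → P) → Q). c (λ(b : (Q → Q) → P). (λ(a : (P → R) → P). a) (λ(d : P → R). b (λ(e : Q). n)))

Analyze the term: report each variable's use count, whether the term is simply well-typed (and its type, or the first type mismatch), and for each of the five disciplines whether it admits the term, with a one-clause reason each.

use counts: n: 1×, c (bound): 1×, b (bound): 1×, a (bound): 1×, d (bound): 0×, e (bound): 0×
order of uses: c, a, b, n
typing: the term checks, with type ((((Q → Q) → P) → (P → R) → P) → Q) → Q
ordered: ✗ — d, e left unused
linear: ✗ — d, e left unused
affine: ✓ — none of n, c, b, a, d, e used more than once
relevant: ✗ — d, e left unused
unrestricted: ✓ — typability at ((((Q → Q) → P) → (P → R) → P) → Q) → Q is all that's needed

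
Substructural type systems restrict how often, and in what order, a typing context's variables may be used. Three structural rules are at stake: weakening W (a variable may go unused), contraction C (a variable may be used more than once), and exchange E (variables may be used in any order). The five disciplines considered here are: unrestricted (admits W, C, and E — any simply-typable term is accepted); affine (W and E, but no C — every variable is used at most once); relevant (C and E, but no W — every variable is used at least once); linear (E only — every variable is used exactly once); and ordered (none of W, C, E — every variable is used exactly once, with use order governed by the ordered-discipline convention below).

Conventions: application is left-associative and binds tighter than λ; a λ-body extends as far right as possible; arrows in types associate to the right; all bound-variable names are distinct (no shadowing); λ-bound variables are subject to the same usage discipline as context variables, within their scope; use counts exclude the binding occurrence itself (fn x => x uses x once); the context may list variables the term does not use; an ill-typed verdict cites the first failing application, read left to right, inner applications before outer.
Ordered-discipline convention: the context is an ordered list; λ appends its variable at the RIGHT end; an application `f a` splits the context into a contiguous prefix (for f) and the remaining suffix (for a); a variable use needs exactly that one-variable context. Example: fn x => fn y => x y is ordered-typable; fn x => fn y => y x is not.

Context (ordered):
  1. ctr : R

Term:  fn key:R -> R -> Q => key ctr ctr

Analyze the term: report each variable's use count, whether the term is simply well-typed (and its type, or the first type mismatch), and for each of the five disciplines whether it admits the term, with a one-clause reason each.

variable uses: ctr: 2; key (λ-bound): 1
uses in reading order: key, ctr, ctr
typing: the term checks, with type (R -> R -> Q) -> Q
ordered: ✗ — needs contraction — ctr ×2
linear: ✗ — needs contraction — ctr ×2
affine: ✗ — needs contraction — ctr ×2
relevant: ✓ — none of ctr, key goes unused
unrestricted: ✓ — well-typed at (R -> R -> Q) -> Q; no restrictions here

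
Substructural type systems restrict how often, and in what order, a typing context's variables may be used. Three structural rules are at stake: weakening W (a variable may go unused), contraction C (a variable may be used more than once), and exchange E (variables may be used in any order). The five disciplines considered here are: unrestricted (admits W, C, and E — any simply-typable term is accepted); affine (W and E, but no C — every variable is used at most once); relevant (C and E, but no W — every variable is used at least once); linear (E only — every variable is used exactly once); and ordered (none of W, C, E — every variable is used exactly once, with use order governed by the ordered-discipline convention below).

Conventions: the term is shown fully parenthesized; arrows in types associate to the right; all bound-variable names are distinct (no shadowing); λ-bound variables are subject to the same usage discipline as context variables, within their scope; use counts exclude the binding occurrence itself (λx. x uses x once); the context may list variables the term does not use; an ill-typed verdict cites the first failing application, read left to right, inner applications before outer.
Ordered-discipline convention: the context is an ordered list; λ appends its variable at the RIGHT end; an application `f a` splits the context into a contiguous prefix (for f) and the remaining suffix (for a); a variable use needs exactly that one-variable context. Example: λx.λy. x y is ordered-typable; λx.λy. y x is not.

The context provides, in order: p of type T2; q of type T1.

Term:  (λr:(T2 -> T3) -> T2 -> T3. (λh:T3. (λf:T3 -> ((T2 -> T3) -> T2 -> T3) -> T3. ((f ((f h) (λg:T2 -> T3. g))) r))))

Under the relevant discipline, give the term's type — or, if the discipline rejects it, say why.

not well-typed under relevant — p, q never used (weakening)
usage: p=0, q=0, r (λ-bound)=1, h (λ-bound)=1, f (λ-bound)=2, g (λ-bound)=1
order of uses: f, f, h, g, r
typing: the term checks, with type ((T2 -> T3) -> T2 -> T3) -> T3 -> (T3 -> ((T2 -> T3) -> T2 -> T3) -> T3) -> T3
summary: ordered ✗ | linear ✗ | affine ✗ | relevant ✗ | unrestricted ✓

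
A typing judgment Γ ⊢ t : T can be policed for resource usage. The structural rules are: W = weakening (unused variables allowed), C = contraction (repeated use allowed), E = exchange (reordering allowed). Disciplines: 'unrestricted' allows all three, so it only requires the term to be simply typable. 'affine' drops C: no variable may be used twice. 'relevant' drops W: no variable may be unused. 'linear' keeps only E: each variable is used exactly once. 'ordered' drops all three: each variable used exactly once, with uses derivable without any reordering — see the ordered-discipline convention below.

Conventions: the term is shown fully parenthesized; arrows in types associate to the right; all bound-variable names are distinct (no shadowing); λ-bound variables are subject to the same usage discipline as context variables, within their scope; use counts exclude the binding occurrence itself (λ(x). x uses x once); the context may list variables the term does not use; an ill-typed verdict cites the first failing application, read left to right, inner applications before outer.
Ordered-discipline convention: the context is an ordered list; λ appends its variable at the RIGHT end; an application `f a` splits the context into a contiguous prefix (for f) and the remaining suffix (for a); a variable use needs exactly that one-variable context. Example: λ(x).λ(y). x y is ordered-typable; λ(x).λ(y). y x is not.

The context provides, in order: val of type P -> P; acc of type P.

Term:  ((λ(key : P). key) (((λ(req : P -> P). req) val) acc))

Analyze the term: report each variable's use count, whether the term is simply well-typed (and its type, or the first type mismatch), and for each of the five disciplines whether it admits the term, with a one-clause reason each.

counts: val ×1; acc ×1; key (bound) ×1; req (bound) ×1
left-to-right use order: key, req, val, acc
typing: ✓ — P
ordered ✓ (val, acc, key, req: once each, no exchange needed)
linear ✓ (val, acc, key, req: one use apiece)
affine ✓ (val, acc, key, req: no repeats, contraction unneeded)
relevant ✓ (none of val, acc, key, req goes unused)
unrestricted ✓ (typability at P is all that's needed)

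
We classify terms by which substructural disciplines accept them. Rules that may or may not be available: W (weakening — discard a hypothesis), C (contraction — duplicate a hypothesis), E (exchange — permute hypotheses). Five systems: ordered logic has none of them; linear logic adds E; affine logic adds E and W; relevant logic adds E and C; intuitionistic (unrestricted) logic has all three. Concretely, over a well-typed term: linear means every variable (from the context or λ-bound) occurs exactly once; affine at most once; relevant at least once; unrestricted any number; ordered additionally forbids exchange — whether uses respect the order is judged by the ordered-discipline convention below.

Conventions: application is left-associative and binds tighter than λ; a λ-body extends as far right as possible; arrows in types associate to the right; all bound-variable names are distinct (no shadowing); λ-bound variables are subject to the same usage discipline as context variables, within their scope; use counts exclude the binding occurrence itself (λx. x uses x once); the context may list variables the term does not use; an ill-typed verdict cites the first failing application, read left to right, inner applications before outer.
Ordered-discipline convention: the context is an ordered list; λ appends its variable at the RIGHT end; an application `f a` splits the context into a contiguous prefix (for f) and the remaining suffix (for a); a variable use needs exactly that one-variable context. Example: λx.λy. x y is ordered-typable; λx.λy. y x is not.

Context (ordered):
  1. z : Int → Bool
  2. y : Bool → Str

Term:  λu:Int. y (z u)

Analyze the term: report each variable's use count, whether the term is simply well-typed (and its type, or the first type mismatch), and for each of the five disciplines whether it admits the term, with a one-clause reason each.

counts: z=1; y=1; u [bound]=1
use order (left to right): y, z, u
typing: ✓ — Int → Str
ordered ✗ (use order y, z, u needs exchange)
linear ✓ (each of z, y, u used exactly once)
affine ✓ (no duplicate uses among z, y, u)
relevant ✓ (z, y, u: all used, weakening unneeded)
unrestricted ✓ (typability at Int → Str is all that's needed)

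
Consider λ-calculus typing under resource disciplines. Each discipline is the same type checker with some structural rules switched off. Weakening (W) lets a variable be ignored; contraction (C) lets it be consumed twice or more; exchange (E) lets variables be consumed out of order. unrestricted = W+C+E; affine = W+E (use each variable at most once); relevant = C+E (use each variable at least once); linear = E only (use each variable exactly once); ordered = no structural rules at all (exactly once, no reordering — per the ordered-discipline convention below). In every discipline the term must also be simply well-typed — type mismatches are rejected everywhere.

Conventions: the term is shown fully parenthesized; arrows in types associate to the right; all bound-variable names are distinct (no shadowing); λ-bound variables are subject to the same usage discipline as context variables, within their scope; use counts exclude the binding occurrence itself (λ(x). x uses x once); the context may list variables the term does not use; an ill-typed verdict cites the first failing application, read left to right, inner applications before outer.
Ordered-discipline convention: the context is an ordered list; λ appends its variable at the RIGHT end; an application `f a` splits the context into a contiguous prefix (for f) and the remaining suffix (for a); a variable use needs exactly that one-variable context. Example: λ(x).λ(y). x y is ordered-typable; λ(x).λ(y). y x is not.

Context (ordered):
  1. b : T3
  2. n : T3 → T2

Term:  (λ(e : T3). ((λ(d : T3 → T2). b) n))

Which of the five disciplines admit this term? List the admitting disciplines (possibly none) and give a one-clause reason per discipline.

admitted by: affine, unrestricted
use counts: b: 1, n: 1, e (λ-bound): 0, d (λ-bound): 0
use order (left to right): b, n
typing: well-typed at T3 → T3
ordered ✗ (e, d never used (weakening))
linear ✗ (e, d never used (weakening))
affine ✓ (b, n, e, d: no repeats, contraction unneeded)
relevant ✗ (e, d never used (weakening))
unrestricted ✓ (typability at T3 → T3 is all that's needed)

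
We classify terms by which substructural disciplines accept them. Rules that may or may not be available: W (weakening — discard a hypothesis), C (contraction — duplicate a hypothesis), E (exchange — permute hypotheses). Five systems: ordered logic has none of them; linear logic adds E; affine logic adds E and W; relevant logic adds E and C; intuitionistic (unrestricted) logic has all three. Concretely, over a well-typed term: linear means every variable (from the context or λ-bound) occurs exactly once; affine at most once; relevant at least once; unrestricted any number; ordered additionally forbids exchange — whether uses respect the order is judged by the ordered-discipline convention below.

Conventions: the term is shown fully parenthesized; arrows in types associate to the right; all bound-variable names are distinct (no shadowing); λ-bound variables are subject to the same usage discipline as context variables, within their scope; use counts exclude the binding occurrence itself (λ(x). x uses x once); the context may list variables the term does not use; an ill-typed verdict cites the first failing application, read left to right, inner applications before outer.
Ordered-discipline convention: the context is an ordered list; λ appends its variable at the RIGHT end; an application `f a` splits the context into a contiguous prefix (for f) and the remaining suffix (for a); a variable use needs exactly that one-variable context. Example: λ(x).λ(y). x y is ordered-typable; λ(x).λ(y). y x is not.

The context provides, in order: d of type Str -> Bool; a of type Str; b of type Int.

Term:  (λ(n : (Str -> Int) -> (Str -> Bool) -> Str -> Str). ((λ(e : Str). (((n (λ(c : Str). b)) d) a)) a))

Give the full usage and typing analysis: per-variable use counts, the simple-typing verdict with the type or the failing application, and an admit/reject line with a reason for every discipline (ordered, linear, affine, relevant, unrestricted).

usage: d: 1×, a: 2×, b: 1×, n (bound): 1×, e (bound): 0×, c (bound): 0×
left-to-right use order: n, b, d, a, a
typing: the term checks, with type ((Str -> Int) -> (Str -> Bool) -> Str -> Str) -> Str
ordered ✗ (uses contraction: a ×2; unused: e, c — weakening required)
linear ✗ (uses contraction: a ×2; unused: e, c — weakening required)
affine ✗ (uses contraction: a ×2)
relevant ✗ (unused: e, c — weakening required)
unrestricted ✓ (simply typable at ((Str -> Int) -> (Str -> Bool) -> Str -> Str) -> Str; W, C, E all held)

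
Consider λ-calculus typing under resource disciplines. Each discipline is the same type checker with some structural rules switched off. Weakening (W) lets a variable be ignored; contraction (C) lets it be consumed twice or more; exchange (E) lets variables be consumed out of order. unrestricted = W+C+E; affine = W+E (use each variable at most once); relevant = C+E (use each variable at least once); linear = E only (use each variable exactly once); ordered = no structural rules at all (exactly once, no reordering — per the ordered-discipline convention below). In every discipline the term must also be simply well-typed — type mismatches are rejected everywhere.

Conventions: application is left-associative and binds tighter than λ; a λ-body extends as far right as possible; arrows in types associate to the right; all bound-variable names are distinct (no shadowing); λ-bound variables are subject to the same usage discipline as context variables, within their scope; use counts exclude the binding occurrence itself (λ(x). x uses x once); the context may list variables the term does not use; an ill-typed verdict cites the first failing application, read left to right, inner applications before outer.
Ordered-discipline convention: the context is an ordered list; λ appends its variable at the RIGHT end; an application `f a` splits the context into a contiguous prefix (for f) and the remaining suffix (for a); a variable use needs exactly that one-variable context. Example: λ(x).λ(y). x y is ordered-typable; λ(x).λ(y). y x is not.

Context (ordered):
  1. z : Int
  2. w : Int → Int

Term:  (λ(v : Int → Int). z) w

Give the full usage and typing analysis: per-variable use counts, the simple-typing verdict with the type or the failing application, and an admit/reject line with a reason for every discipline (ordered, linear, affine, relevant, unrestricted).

usage: z=1; w=1; v (λ-bound)=0
uses in reading order: z, w
typing: well-typed — term : Int
ordered: ✗, v left unused
linear: ✗, v left unused
affine: ✓, no duplicate uses among z, w, v
relevant: ✗, v left unused
unrestricted: ✓, simply typable at Int; W, C, E all held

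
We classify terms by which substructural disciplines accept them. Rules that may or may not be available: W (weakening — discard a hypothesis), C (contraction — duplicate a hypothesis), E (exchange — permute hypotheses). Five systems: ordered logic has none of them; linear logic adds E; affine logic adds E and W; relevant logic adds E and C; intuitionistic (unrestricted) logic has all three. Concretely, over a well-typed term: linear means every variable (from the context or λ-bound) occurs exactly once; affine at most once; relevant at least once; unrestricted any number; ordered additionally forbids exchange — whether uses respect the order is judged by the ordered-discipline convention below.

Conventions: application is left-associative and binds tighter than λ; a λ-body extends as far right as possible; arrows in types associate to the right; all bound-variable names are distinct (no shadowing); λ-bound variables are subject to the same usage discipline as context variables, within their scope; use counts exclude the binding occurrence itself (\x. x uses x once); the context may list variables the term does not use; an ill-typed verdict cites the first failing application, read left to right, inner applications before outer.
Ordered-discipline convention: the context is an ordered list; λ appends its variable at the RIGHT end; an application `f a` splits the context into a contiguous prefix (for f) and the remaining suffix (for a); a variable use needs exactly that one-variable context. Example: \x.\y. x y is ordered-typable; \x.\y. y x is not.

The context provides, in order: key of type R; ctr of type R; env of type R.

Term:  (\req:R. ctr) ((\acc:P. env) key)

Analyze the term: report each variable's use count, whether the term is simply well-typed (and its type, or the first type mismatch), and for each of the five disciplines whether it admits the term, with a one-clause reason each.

counts: key ×1; ctr ×1; env ×1; req [bound] ×0; acc [bound] ×0
order of uses: ctr, env, key
typing: ill-typed: a function awaiting P gets R
ordered: ✗, fails simple typing
linear: ✗, a type mismatch blocks all five
affine: ✗, the type mismatch rejects it
relevant: ✗, not simply typable
unrestricted: ✗, fails simple typing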